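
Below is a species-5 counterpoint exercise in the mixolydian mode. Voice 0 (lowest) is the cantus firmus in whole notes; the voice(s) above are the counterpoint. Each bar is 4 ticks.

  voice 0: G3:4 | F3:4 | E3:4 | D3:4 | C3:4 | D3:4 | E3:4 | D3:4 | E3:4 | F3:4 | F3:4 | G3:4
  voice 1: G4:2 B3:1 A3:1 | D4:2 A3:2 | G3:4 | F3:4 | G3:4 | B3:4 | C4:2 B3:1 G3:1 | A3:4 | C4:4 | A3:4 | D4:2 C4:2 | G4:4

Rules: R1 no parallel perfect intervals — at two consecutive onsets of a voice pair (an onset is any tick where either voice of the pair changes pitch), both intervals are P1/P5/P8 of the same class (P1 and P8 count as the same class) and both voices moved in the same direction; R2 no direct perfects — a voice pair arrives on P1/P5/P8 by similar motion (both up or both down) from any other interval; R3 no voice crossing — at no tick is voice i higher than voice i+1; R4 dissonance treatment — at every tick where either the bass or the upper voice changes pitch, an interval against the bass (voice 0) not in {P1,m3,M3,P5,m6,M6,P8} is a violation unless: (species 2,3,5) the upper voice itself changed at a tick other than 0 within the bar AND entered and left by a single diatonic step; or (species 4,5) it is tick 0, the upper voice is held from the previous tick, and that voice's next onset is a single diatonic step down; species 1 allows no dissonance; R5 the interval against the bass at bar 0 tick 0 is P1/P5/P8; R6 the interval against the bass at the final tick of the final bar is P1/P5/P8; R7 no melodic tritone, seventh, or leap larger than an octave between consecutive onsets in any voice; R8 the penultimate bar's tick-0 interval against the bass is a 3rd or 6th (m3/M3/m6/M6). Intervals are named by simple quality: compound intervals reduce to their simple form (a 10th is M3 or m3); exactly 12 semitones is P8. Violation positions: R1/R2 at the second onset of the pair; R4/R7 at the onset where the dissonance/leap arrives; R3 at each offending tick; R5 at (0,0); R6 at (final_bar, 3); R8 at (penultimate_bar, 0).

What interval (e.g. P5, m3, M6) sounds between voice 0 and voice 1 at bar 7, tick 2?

voice 0=D3 voice 1=A3 -> P5

P5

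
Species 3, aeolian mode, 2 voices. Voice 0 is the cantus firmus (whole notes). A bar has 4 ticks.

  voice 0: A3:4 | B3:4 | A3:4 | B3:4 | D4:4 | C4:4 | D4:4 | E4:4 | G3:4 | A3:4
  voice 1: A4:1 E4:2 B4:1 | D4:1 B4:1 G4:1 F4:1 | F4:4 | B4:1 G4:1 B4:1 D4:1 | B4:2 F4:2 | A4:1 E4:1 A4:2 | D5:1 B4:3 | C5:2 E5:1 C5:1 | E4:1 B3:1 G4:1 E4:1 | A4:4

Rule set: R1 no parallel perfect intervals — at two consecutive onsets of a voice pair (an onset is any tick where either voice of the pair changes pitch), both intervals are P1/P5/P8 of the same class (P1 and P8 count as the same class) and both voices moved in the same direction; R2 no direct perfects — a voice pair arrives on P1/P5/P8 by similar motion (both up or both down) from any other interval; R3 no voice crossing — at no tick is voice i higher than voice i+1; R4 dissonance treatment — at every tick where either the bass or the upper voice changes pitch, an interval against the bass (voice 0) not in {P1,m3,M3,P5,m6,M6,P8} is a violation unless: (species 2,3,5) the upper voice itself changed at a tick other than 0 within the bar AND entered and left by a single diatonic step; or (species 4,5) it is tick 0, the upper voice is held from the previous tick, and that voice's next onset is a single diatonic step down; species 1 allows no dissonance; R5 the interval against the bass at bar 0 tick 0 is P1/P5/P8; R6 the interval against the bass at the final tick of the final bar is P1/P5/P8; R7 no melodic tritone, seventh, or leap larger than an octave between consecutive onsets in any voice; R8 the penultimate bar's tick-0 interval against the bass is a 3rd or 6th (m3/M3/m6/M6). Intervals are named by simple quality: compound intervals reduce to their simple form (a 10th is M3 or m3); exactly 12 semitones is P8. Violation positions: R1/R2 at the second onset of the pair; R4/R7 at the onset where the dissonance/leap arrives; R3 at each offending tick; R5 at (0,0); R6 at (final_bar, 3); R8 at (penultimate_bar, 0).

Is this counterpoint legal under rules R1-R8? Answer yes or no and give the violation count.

No (7 violations)

bar 0: v0=A3 v1=A4 (P8)
bar 1: v0=B3 v1=D4 (m3)
bar 2: v0=A3 v1=F4 (m6)
bar 3: v0=B3 v1=B4 (P8)
bar 4: v0=D4 v1=B4 (M6)
bar 5: v0=C4 v1=A4 (M6)
bar 6: v0=D4 v1=D5 (P8)
bar 7: v0=E4 v1=C5 (m6)
bar 8: v0=G3 v1=E4 (M6)
bar 9: v0=A3 v1=A4 (P8)
  R4 @ bar0.3: A3/B4 M2 untreated
  R4 @ bar1.3: B3/F4 TT untreated
  R2 @ bar3.0: A3/F4 m6 -> B3/B4 P8 similar
  R7 @ bar3.0: F4->B4 leap 6st
  R7 @ bar4.2: B4->F4 leap 6st
  R2 @ bar6.0: C4/A4 M6 -> D4/D5 P8 similar
  R2 @ bar9.0: G3/E4 M6 -> A3/A4 P8 similar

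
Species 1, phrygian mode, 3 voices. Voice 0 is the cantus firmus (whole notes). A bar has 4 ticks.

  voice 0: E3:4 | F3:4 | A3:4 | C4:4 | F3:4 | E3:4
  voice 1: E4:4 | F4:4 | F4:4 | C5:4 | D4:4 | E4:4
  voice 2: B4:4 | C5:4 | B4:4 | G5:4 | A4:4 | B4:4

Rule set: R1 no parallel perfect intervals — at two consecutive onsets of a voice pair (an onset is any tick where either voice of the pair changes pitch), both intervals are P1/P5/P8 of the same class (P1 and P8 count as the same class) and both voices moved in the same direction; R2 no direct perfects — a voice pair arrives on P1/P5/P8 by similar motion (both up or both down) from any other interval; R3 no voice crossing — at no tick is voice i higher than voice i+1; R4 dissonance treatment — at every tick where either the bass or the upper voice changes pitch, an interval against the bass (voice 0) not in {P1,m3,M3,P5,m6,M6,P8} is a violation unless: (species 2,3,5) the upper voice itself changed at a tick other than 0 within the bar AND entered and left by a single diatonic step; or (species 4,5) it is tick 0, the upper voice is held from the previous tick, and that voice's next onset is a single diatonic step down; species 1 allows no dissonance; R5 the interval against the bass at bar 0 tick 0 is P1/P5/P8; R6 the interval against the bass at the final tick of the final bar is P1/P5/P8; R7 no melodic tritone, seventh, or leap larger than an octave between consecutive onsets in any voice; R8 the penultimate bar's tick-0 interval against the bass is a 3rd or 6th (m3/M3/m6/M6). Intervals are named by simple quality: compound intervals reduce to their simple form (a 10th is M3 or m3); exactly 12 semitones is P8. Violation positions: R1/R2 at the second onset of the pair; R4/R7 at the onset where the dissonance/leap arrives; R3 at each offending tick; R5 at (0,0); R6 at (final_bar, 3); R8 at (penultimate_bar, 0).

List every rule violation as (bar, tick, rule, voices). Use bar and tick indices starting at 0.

bar 0: v0=E3 v1=E4 v2=B4 downbeat P5
bar 1: v0=F3 v1=F4 v2=C5 downbeat P5
bar 2: v0=A3 v1=F4 v2=B4 downbeat M2
bar 3: v0=C4 v1=C5 v2=G5 downbeat P5
bar 4: v0=F3 v1=D4 v2=A4 downbeat M3
bar 5: v0=E3 v1=E4 v2=B4 downbeat P5
  -> R1 @ bar 1 tick 0 v(0, 1): E3/E4 P8 -> F3/F4 P8 similar
  -> R1 @ bar 1 tick 0 v(0, 2): E3/B4 P5 -> F3/C5 P5 similar
  -> R1 @ bar 1 tick 0 v(1, 2): E4/B4 P5 -> F4/C5 P5 similar
  -> R4 @ bar 2 tick 0 v(0, 2): A3/B4 M2 untreated
  -> R2 @ bar 3 tick 0 v(0, 1): A3/F4 m6 -> C4/C5 P8 similar
  -> R2 @ bar 3 tick 0 v(0, 2): A3/B4 M2 -> C4/G5 P5 similar
  -> R2 @ bar 3 tick 0 v(1, 2): F4/B4 TT -> C5/G5 P5 similar
  -> R1 @ bar 4 tick 0 v(1, 2): C5/G5 P5 -> D4/A4 P5 similar
  -> R7 @ bar 4 tick 0 v(1,): C5->D4 leap 10st
  -> R7 @ bar 4 tick 0 v(2,): G5->A4 leap 10st
  -> R1 @ bar 5 tick 0 v(1, 2): D4/A4 P5 -> E4/B4 P5 similar

(1, 0, R1, (0, 1))
(1, 0, R1, (0, 2))
(1, 0, R1, (1, 2))
(2, 0, R4, (0, 2))
(3, 0, R2, (0, 1))
(3, 0, R2, (0, 2))
(3, 0, R2, (1, 2))
(4, 0, R1, (1, 2))
(4, 0, R7, (1,))
(4, 0, R7, (2,))
(5, 0, R1, (1, 2))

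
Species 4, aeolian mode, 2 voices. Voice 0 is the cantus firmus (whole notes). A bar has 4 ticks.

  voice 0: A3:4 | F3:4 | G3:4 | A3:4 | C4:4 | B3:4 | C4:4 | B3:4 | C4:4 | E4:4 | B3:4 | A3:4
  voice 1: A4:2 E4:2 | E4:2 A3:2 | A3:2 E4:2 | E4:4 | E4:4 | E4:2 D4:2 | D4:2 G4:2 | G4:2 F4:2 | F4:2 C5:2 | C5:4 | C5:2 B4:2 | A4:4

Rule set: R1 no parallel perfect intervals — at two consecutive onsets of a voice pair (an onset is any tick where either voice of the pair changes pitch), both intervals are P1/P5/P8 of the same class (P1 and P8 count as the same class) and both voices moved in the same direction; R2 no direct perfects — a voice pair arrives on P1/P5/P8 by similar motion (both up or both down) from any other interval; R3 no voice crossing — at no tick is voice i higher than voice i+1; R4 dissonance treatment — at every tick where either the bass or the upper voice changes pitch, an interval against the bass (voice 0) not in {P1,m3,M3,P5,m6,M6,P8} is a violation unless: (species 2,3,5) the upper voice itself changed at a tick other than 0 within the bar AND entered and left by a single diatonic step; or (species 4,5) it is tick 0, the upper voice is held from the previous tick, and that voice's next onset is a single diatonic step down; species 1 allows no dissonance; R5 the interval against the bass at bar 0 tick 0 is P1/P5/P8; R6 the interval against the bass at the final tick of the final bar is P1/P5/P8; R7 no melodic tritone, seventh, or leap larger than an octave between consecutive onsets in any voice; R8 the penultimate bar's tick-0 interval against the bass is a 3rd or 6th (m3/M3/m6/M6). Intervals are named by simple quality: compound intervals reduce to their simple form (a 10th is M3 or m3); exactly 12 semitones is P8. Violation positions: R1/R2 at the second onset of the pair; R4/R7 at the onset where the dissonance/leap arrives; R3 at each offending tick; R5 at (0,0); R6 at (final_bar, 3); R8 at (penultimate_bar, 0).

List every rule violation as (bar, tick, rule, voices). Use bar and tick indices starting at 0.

bar 0: v0=A3 v1=A4 downbeat P8
bar 1: v0=F3 v1=E4 downbeat M7
bar 2: v0=G3 v1=A3 downbeat M2
bar 3: v0=A3 v1=E4 downbeat P5
bar 4: v0=C4 v1=E4 downbeat M3
bar 5: v0=B3 v1=E4 downbeat P4
bar 6: v0=C4 v1=D4 downbeat M2
bar 7: v0=B3 v1=G4 downbeat m6
bar 8: v0=C4 v1=F4 downbeat P4
bar 9: v0=E4 v1=C5 downbeat m6
bar 10: v0=B3 v1=C5 downbeat m2
bar 11: v0=A3 v1=A4 downbeat P8
  -> R4 @ bar 1 tick 0 v(0, 1): F3/E4 M7 untreated
  -> R4 @ bar 2 tick 0 v(0, 1): G3/A3 M2 untreated
  -> R4 @ bar 6 tick 0 v(0, 1): C4/D4 M2 untreated
  -> R4 @ bar 7 tick 2 v(0, 1): B3/F4 TT untreated
  -> R4 @ bar 8 tick 0 v(0, 1): C4/F4 P4 untreated
  -> R8 @ bar 10 tick 0 v(0, 1): penult m2 not 3rd/6th
  -> R1 @ bar 11 tick 0 v(0, 1): B3/B4 P8 -> A3/A4 P8 similar

(1, 0, R4, (0, 1))
(2, 0, R4, (0, 1))
(6, 0, R4, (0, 1))
(7, 2, R4, (0, 1))
(8, 0, R4, (0, 1))
(10, 0, R8, (0, 1))
(11, 0, R1, (0, 1))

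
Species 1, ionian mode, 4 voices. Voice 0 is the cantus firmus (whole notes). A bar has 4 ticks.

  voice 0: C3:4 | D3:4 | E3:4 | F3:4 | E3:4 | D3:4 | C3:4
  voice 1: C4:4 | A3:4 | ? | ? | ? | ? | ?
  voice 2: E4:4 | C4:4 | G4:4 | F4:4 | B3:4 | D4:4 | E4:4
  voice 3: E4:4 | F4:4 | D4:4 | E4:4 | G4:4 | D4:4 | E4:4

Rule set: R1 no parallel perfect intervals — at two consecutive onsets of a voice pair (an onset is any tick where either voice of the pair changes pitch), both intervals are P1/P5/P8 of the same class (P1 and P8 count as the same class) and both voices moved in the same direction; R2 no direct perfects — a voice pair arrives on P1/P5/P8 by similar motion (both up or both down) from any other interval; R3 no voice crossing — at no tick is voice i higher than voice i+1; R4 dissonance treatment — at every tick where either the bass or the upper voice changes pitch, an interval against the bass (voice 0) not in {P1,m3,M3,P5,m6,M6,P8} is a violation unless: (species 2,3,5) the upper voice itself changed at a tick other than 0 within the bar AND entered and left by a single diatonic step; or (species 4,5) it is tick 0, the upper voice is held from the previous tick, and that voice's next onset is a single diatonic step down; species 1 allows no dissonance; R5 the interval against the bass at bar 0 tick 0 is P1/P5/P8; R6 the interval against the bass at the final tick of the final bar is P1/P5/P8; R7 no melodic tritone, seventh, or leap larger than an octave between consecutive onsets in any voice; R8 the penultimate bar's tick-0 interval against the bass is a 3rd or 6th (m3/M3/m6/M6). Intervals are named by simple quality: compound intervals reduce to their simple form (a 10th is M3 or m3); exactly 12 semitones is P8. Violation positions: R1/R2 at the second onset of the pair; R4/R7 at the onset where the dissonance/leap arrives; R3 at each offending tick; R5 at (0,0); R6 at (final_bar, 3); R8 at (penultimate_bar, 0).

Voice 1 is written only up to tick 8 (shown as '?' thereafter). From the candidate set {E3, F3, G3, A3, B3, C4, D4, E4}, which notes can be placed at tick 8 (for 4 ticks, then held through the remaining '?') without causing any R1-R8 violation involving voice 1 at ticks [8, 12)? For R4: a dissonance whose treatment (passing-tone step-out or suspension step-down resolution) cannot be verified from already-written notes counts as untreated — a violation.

{E3}

E3: legal
F3: violates R4
G3: violates R2
A3: violates R4
B3: violates R1
C4: violates R2
D4: violates R4
E4: violates R2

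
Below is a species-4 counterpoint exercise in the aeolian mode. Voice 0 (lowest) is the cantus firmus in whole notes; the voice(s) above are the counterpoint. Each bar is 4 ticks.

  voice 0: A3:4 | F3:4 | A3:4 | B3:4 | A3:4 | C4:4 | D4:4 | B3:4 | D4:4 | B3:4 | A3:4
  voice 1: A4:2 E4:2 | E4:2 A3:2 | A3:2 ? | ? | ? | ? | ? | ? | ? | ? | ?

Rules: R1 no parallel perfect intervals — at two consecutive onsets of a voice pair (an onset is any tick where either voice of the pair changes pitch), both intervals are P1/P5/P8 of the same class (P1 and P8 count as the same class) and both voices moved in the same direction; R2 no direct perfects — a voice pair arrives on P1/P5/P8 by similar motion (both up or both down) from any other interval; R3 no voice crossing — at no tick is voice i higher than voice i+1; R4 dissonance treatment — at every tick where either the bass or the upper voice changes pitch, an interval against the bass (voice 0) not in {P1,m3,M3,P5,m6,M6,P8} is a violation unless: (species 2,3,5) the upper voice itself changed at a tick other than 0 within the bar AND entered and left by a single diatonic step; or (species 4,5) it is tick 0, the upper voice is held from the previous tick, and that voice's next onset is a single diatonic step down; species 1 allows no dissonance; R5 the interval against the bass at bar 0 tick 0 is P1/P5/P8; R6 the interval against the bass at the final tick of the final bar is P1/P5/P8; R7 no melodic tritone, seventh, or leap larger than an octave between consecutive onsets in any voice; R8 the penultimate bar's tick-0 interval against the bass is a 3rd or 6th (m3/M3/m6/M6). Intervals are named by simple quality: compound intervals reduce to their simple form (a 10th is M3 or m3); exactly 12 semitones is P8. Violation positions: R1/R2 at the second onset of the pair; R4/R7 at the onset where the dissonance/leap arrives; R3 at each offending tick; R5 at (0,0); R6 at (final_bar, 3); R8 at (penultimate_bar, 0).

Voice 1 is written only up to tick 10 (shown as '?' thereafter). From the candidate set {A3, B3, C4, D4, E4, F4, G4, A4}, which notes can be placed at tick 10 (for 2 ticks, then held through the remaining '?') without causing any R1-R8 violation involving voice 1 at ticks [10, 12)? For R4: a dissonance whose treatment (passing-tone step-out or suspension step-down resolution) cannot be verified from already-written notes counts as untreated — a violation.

A3: legal
B3: violates R4
C4: legal
D4: violates R4
E4: legal
F4: legal
G4: violates R4,R7
A4: legal

{A3, A4, C4, E4, F4}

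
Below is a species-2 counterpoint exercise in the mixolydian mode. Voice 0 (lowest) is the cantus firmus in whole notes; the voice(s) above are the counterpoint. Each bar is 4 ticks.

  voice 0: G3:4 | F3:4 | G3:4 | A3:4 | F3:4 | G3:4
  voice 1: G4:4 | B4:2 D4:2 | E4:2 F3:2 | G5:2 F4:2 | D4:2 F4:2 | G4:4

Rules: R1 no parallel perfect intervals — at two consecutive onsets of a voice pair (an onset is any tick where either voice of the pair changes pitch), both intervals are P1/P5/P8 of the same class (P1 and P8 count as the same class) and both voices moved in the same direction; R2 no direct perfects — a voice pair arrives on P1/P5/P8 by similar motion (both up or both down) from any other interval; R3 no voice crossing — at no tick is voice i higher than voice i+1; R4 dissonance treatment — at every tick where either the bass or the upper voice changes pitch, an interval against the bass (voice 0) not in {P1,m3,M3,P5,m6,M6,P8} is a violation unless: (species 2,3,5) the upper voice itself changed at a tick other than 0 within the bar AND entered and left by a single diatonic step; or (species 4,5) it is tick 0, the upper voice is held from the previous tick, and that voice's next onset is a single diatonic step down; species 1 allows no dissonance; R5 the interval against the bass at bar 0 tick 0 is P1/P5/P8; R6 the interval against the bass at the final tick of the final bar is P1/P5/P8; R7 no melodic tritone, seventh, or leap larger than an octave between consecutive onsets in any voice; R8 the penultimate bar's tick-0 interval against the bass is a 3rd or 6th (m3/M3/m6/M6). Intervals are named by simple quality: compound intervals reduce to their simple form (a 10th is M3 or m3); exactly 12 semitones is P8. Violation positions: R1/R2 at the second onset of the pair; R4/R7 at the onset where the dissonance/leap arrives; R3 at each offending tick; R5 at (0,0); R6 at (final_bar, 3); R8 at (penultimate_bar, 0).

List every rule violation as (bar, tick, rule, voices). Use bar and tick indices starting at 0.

bar 0: v0=G3 v1=G4 downbeat P8
bar 1: v0=F3 v1=B4 downbeat TT
bar 2: v0=G3 v1=E4 downbeat M6
bar 3: v0=A3 v1=G5 downbeat m7
bar 4: v0=F3 v1=D4 downbeat M6
bar 5: v0=G3 v1=G4 downbeat P8
  -> R4 @ bar 1 tick 0 v(0, 1): F3/B4 TT untreated
  -> R3 @ bar 2 tick 2 v(0, 1): G3 above F3
  -> R4 @ bar 2 tick 2 v(0, 1): G3/F3 M2 untreated
  -> R7 @ bar 2 tick 2 v(1,): E4->F3 leap 11st
  -> R3 @ bar 2 tick 3 v(0, 1): G3 above F3
  -> R4 @ bar 3 tick 0 v(0, 1): A3/G5 m7 untreated
  -> R7 @ bar 3 tick 0 v(1,): F3->G5 leap 26st
  -> R7 @ bar 3 tick 2 v(1,): G5->F4 leap 14st
  -> R1 @ bar 5 tick 0 v(0, 1): F3/F4 P8 -> G3/G4 P8 similar

(1, 0, R4, (0, 1))
(2, 2, R3, (0, 1))
(2, 2, R4, (0, 1))
(2, 2, R7, (1,))
(2, 3, R3, (0, 1))
(3, 0, R4, (0, 1))
(3, 0, R7, (1,))
(3, 2, R7, (1,))
(5, 0, R1, (0, 1))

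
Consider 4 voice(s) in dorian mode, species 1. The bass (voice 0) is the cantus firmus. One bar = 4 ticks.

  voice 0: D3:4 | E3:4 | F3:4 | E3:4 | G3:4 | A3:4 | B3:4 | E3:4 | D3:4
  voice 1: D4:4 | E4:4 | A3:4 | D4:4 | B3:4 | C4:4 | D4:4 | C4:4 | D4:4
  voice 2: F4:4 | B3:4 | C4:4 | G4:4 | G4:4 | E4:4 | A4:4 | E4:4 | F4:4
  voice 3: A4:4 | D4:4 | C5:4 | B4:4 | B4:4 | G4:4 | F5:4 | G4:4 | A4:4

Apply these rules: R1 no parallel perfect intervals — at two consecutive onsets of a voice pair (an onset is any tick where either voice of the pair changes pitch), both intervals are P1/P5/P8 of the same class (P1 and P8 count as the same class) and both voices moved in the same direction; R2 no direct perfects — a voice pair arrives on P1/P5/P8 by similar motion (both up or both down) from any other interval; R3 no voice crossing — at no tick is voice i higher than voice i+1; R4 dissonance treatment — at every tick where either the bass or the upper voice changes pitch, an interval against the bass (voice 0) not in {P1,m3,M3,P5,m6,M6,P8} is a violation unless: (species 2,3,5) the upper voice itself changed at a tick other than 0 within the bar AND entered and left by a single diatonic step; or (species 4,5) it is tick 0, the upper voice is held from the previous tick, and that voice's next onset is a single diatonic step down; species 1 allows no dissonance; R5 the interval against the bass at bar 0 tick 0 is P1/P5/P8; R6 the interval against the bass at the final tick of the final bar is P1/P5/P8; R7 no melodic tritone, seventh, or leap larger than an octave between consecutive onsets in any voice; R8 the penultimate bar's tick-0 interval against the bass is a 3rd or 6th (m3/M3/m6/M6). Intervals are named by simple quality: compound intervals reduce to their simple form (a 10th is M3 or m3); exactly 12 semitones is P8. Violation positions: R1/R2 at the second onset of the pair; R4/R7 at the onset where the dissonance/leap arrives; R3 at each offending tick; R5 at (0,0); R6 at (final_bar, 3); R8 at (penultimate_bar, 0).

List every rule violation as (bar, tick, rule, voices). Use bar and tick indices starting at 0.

bar 0: v0=D3 v1=D4 v2=F4 v3=A4 downbeat P5
bar 1: v0=E3 v1=E4 v2=B3 v3=D4 downbeat m7
bar 2: v0=F3 v1=A3 v2=C4 v3=C5 downbeat P5
bar 3: v0=E3 v1=D4 v2=G4 v3=B4 downbeat P5
bar 4: v0=G3 v1=B3 v2=G4 v3=B4 downbeat M3
bar 5: v0=A3 v1=C4 v2=E4 v3=G4 downbeat m7
bar 6: v0=B3 v1=D4 v2=A4 v3=F5 downbeat TT
bar 7: v0=E3 v1=C4 v2=E4 v3=G4 downbeat m3
bar 8: v0=D3 v1=D4 v2=F4 v3=A4 downbeat P5
  -> R5 @ bar 0 tick 0 v(0, 2): opens on m3
  -> R1 @ bar 1 tick 0 v(0, 1): D3/D4 P8 -> E3/E4 P8 similar
  -> R3 @ bar 1 tick 0 v(1, 2): E4 above B3
  -> R4 @ bar 1 tick 0 v(0, 3): E3/D4 m7 untreated
  -> R7 @ bar 1 tick 0 v(2,): F4->B3 leap 6st
  -> R3 @ bar 1 tick 1 v(1, 2): E4 above B3
  -> R3 @ bar 1 tick 2 v(1, 2): E4 above B3
  -> R3 @ bar 1 tick 3 v(1, 2): E4 above B3
  -> R1 @ bar 2 tick 0 v(0, 2): E3/B3 P5 -> F3/C4 P5 similar
  -> R2 @ bar 2 tick 0 v(0, 3): E3/D4 m7 -> F3/C5 P5 similar
  -> R2 @ bar 2 tick 0 v(2, 3): B3/D4 m3 -> C4/C5 P8 similar
  -> R7 @ bar 2 tick 0 v(3,): D4->C5 leap 10st
  -> R1 @ bar 3 tick 0 v(0, 3): F3/C5 P5 -> E3/B4 P5 similar
  -> R4 @ bar 3 tick 0 v(0, 1): E3/D4 m7 untreated
  -> R4 @ bar 5 tick 0 v(0, 3): A3/G4 m7 untreated
  -> R2 @ bar 6 tick 0 v(1, 2): C4/E4 M3 -> D4/A4 P5 similar
  -> R4 @ bar 6 tick 0 v(0, 2): B3/A4 m7 untreated
  -> R4 @ bar 6 tick 0 v(0, 3): B3/F5 TT untreated
  -> R7 @ bar 6 tick 0 v(3,): G4->F5 leap 10st
  -> R2 @ bar 7 tick 0 v(0, 2): B3/A4 m7 -> E3/E4 P8 similar
  -> R2 @ bar 7 tick 0 v(1, 3): D4/F5 m3 -> C4/G4 P5 similar
  -> R7 @ bar 7 tick 0 v(3,): F5->G4 leap 10st
  -> R8 @ bar 7 tick 0 v(0, 2): penult P8 not 3rd/6th
  -> R1 @ bar 8 tick 0 v(1, 3): C4/G4 P5 -> D4/A4 P5 similar
  -> R6 @ bar 8 tick 3 v(0, 2): closes on m3

(0, 0, R5, (0, 2))
(1, 0, R1, (0, 1))
(1, 0, R3, (1, 2))
(1, 0, R4, (0, 3))
(1, 0, R7, (2,))
(1, 1, R3, (1, 2))
(1, 2, R3, (1, 2))
(1, 3, R3, (1, 2))
(2, 0, R1, (0, 2))
(2, 0, R2, (0, 3))
(2, 0, R2, (2, 3))
(2, 0, R7, (3,))
(3, 0, R1, (0, 3))
(3, 0, R4, (0, 1))
(5, 0, R4, (0, 3))
(6, 0, R2, (1, 2))
(6, 0, R4, (0, 2))
(6, 0, R4, (0, 3))
(6, 0, R7, (3,))
(7, 0, R2, (0, 2))
(7, 0, R2, (1, 3))
(7, 0, R7, (3,))
(7, 0, R8, (0, 2))
(8, 0, R1, (1, 3))
(8, 3, R6, (0, 2))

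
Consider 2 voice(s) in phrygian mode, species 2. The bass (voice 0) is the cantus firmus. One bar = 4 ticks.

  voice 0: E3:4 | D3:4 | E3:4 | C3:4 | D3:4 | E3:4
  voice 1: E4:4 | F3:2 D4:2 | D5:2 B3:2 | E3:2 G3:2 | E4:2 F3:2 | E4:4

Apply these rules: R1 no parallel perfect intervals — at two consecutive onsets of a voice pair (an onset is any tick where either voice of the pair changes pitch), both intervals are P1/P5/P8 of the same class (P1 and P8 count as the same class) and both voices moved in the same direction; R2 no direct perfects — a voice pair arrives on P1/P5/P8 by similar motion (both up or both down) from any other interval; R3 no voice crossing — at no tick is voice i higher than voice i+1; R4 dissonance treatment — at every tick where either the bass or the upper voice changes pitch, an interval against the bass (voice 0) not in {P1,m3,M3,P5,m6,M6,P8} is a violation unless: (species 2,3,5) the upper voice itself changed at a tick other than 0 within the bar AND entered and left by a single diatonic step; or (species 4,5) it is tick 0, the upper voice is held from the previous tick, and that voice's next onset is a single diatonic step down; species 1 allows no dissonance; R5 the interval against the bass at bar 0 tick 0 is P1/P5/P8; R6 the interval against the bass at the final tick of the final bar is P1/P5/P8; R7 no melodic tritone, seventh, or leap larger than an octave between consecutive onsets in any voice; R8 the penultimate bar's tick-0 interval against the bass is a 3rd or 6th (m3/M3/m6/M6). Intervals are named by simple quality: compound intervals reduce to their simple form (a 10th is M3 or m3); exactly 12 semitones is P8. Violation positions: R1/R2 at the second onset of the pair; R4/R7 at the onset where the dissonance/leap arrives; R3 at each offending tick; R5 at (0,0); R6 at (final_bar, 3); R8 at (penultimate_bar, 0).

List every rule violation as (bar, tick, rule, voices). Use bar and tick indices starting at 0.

bar 0: v0=E3 v1=E4 downbeat P8
bar 1: v0=D3 v1=F3 downbeat m3
bar 2: v0=E3 v1=D5 downbeat m7
bar 3: v0=C3 v1=E3 downbeat M3
bar 4: v0=D3 v1=E4 downbeat M2
bar 5: v0=E3 v1=E4 downbeat P8
  -> R7 @ bar 1 tick 0 v(1,): E4->F3 leap 11st
  -> R4 @ bar 2 tick 0 v(0, 1): E3/D5 m7 untreated
  -> R7 @ bar 2 tick 2 v(1,): D5->B3 leap 15st
  -> R4 @ bar 4 tick 0 v(0, 1): D3/E4 M2 untreated
  -> R8 @ bar 4 tick 0 v(0, 1): penult M2 not 3rd/6th
  -> R7 @ bar 4 tick 2 v(1,): E4->F3 leap 11st
  -> R2 @ bar 5 tick 0 v(0, 1): D3/F3 m3 -> E3/E4 P8 similar
  -> R7 @ bar 5 tick 0 v(1,): F3->E4 leap 11st

(1, 0, R7, (1,))
(2, 0, R4, (0, 1))
(2, 2, R7, (1,))
(4, 0, R4, (0, 1))
(4, 0, R8, (0, 1))
(4, 2, R7, (1,))
(5, 0, R2, (0, 1))
(5, 0, R7, (1,))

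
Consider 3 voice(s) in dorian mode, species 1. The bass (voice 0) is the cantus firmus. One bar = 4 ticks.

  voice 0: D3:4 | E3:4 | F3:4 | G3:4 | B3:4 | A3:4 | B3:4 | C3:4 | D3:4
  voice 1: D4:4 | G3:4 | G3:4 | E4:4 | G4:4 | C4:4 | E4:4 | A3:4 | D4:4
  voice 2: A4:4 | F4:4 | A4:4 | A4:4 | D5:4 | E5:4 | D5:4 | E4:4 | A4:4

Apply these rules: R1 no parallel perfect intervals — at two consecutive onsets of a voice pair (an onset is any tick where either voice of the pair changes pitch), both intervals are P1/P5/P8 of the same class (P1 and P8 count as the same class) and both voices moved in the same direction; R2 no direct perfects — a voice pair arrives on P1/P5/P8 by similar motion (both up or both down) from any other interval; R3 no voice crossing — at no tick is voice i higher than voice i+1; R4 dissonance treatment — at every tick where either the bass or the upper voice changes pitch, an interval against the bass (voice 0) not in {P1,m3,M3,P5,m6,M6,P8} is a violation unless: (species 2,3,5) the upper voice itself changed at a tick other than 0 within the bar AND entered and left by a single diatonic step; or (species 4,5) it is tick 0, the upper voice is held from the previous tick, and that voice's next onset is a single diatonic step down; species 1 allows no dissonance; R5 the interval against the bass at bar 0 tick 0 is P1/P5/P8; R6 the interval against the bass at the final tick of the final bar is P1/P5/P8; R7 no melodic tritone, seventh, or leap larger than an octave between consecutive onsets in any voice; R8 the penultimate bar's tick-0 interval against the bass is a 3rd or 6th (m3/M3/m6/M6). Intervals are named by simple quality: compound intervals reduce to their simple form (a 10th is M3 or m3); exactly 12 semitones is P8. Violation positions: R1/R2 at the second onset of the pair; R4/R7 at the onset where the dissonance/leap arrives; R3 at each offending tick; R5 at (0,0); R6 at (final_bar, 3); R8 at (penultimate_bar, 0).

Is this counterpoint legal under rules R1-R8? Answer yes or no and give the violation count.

bar 0: v0=D3 v1=D4 v2=A4 (P5)
bar 1: v0=E3 v1=G3 v2=F4 (m2)
bar 2: v0=F3 v1=G3 v2=A4 (M3)
bar 3: v0=G3 v1=E4 v2=A4 (M2)
bar 4: v0=B3 v1=G4 v2=D5 (m3)
bar 5: v0=A3 v1=C4 v2=E5 (P5)
bar 6: v0=B3 v1=E4 v2=D5 (m3)
bar 7: v0=C3 v1=A3 v2=E4 (M3)
bar 8: v0=D3 v1=D4 v2=A4 (P5)
  R4 @ bar1.0: E3/F4 m2 untreated
  R4 @ bar2.0: F3/G3 M2 untreated
  R4 @ bar3.0: G3/A4 M2 untreated
  R2 @ bar4.0: E4/A4 P4 -> G4/D5 P5 similar
  R4 @ bar6.0: B3/E4 P4 untreated
  R2 @ bar7.0: E4/D5 m7 -> A3/E4 P5 similar
  R7 @ bar7.0: B3->C3 leap 11st
  R7 @ bar7.0: D5->E4 leap 10st
  R1 @ bar8.0: A3/E4 P5 -> D4/A4 P5 similar
  R2 @ bar8.0: C3/A3 M6 -> D3/D4 P8 similar
  R2 @ bar8.0: C3/E4 M3 -> D3/A4 P5 similar

No (11 violations)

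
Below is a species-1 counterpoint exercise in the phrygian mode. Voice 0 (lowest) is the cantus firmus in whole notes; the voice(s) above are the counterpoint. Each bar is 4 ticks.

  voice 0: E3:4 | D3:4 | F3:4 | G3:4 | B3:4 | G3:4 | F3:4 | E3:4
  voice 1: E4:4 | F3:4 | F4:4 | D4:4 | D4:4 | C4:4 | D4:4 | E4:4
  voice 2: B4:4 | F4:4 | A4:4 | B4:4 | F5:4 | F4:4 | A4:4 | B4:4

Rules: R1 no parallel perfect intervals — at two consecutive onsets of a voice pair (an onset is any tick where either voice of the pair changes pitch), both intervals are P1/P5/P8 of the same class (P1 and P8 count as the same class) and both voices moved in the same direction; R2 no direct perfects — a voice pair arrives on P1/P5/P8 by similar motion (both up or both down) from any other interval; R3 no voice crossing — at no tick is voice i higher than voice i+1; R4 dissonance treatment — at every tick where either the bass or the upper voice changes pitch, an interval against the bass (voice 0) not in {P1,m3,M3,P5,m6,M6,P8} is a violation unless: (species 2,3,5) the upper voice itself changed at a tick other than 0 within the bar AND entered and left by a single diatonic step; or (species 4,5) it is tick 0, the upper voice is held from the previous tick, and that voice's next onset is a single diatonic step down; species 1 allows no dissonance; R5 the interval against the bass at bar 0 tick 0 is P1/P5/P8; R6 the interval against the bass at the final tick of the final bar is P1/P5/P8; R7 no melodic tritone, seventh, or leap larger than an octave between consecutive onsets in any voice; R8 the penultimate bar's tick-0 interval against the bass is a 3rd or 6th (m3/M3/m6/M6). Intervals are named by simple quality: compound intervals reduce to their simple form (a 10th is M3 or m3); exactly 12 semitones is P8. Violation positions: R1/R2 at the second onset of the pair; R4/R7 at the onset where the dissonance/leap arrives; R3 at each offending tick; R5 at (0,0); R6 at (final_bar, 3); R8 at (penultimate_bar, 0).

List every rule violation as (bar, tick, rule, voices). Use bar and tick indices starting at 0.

bar 0: v0=E3 v1=E4 v2=B4 downbeat P5
bar 1: v0=D3 v1=F3 v2=F4 downbeat m3
bar 2: v0=F3 v1=F4 v2=A4 downbeat M3
bar 3: v0=G3 v1=D4 v2=B4 downbeat M3
bar 4: v0=B3 v1=D4 v2=F5 downbeat TT
bar 5: v0=G3 v1=C4 v2=F4 downbeat m7
bar 6: v0=F3 v1=D4 v2=A4 downbeat M3
bar 7: v0=E3 v1=E4 v2=B4 downbeat P5
  -> R2 @ bar 1 tick 0 v(1, 2): E4/B4 P5 -> F3/F4 P8 similar
  -> R7 @ bar 1 tick 0 v(1,): E4->F3 leap 11st
  -> R7 @ bar 1 tick 0 v(2,): B4->F4 leap 6st
  -> R2 @ bar 2 tick 0 v(0, 1): D3/F3 m3 -> F3/F4 P8 similar
  -> R4 @ bar 4 tick 0 v(0, 2): B3/F5 TT untreated
  -> R7 @ bar 4 tick 0 v(2,): B4->F5 leap 6st
  -> R4 @ bar 5 tick 0 v(0, 1): G3/C4 P4 untreated
  -> R4 @ bar 5 tick 0 v(0, 2): G3/F4 m7 untreated
  -> R2 @ bar 6 tick 0 v(1, 2): C4/F4 P4 -> D4/A4 P5 similar
  -> R1 @ bar 7 tick 0 v(1, 2): D4/A4 P5 -> E4/B4 P5 similar

(1, 0, R2, (1, 2))
(1, 0, R7, (1,))
(1, 0, R7, (2,))
(2, 0, R2, (0, 1))
(4, 0, R4, (0, 2))
(4, 0, R7, (2,))
(5, 0, R4, (0, 1))
(5, 0, R4, (0, 2))
(6, 0, R2, (1, 2))
(7, 0, R1, (1, 2))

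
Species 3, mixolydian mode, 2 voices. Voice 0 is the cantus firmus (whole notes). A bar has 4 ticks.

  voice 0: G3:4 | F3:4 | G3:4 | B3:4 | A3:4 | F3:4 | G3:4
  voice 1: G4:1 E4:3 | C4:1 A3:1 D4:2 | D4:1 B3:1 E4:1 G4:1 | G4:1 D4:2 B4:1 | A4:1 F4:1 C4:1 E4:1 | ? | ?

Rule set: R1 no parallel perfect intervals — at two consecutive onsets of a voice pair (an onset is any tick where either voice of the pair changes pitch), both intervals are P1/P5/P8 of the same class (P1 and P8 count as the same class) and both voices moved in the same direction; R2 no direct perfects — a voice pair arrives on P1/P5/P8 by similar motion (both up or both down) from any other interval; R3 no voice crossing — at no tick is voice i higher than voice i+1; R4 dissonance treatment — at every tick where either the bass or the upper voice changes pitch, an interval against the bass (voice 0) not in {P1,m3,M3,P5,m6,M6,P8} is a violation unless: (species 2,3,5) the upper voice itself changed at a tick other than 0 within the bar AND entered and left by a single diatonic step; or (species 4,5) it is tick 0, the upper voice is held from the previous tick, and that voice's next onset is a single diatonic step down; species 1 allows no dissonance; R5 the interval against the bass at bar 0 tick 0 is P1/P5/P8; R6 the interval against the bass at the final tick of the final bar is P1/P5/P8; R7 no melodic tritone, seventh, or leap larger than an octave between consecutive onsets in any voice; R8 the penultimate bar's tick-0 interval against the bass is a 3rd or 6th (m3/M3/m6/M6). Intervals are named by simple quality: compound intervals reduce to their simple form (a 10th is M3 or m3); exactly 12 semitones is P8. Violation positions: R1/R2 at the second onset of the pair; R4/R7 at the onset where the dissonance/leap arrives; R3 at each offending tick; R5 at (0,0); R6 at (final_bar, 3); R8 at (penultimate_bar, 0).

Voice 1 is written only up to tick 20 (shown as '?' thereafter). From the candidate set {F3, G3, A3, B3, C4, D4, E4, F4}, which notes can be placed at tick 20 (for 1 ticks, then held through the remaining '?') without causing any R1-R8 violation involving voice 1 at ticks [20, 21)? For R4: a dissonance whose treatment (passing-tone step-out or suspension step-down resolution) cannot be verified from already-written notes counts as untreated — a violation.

F3: violates R2,R7,R8
G3: violates R4,R8
A3: legal
B3: violates R4,R8
C4: violates R1,R8
D4: legal
E4: violates R4,R8
F4: violates R8

{A3, D4}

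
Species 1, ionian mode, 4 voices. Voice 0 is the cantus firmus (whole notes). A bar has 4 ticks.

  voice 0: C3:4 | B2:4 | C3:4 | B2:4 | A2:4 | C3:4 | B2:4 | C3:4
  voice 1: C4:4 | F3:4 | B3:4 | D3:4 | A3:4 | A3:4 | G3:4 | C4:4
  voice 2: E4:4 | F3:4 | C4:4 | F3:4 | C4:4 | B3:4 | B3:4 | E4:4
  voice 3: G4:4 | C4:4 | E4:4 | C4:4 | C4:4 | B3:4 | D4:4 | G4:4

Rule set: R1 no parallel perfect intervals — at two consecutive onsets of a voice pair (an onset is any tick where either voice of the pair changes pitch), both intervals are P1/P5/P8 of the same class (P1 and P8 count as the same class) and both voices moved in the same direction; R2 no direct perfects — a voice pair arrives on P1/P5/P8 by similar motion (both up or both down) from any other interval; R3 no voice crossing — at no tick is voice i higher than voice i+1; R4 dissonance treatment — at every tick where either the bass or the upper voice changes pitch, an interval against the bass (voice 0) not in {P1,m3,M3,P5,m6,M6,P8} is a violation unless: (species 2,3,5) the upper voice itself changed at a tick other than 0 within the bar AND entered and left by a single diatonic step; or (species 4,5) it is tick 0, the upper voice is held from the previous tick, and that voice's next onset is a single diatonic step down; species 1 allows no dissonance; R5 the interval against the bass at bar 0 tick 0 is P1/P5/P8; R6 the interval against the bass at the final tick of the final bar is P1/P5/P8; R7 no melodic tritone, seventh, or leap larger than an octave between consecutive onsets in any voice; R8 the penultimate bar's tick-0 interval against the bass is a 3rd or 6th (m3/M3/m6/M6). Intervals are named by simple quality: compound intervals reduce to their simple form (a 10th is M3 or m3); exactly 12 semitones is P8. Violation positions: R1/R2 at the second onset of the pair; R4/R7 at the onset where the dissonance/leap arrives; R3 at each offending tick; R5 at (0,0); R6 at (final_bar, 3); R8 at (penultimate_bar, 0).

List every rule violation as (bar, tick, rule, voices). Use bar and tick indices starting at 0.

(0, 0, R5, (0, 2))
(1, 0, R1, (1, 3))
(1, 0, R2, (1, 2))
(1, 0, R2, (2, 3))
(1, 0, R4, (0, 1))
(1, 0, R4, (0, 2))
(1, 0, R4, (0, 3))
(1, 0, R7, (2,))
(2, 0, R2, (0, 2))
(2, 0, R4, (0, 1))
(2, 0, R7, (1,))
(3, 0, R2, (2, 3))
(3, 0, R4, (0, 2))
(3, 0, R4, (0, 3))
(5, 0, R1, (2, 3))
(5, 0, R4, (0, 2))
(5, 0, R4, (0, 3))
(6, 0, R8, (0, 2))
(7, 0, R1, (1, 3))
(7, 0, R2, (0, 1))
(7, 0, R2, (0, 3))
(7, 3, R6, (0, 2))

bar 0: v0=C3 v1=C4 v2=E4 v3=G4 downbeat P5
bar 1: v0=B2 v1=F3 v2=F3 v3=C4 downbeat m2
bar 2: v0=C3 v1=B3 v2=C4 v3=E4 downbeat M3
bar 3: v0=B2 v1=D3 v2=F3 v3=C4 downbeat m2
bar 4: v0=A2 v1=A3 v2=C4 v3=C4 downbeat m3
bar 5: v0=C3 v1=A3 v2=B3 v3=B3 downbeat M7
bar 6: v0=B2 v1=G3 v2=B3 v3=D4 downbeat m3
bar 7: v0=C3 v1=C4 v2=E4 v3=G4 downbeat P5
  -> R5 @ bar 0 tick 0 v(0, 2): opens on M3
  -> R1 @ bar 1 tick 0 v(1, 3): C4/G4 P5 -> F3/C4 P5 similar
  -> R2 @ bar 1 tick 0 v(1, 2): C4/E4 M3 -> F3/F3 P1 similar
  -> R2 @ bar 1 tick 0 v(2, 3): E4/G4 m3 -> F3/C4 P5 similar
  -> R4 @ bar 1 tick 0 v(0, 1): B2/F3 TT untreated
  -> R4 @ bar 1 tick 0 v(0, 2): B2/F3 TT untreated
  -> R4 @ bar 1 tick 0 v(0, 3): B2/C4 m2 untreated
  -> R7 @ bar 1 tick 0 v(2,): E4->F3 leap 11st
  -> R2 @ bar 2 tick 0 v(0, 2): B2/F3 TT -> C3/C4 P8 similar
  -> R4 @ bar 2 tick 0 v(0, 1): C3/B3 M7 untreated
  -> R7 @ bar 2 tick 0 v(1,): F3->B3 leap 6st
  -> R2 @ bar 3 tick 0 v(2, 3): C4/E4 M3 -> F3/C4 P5 similar
  -> R4 @ bar 3 tick 0 v(0, 2): B2/F3 TT untreated
  -> R4 @ bar 3 tick 0 v(0, 3): B2/C4 m2 untreated
  -> R1 @ bar 5 tick 0 v(2, 3): C4/C4 P1 -> B3/B3 P1 similar
  -> R4 @ bar 5 tick 0 v(0, 2): C3/B3 M7 untreated
  -> R4 @ bar 5 tick 0 v(0, 3): C3/B3 M7 untreated
  -> R8 @ bar 6 tick 0 v(0, 2): penult P8 not 3rd/6th
  -> R1 @ bar 7 tick 0 v(1, 3): G3/D4 P5 -> C4/G4 P5 similar
  -> R2 @ bar 7 tick 0 v(0, 1): B2/G3 m6 -> C3/C4 P8 similar
  -> R2 @ bar 7 tick 0 v(0, 3): B2/D4 m3 -> C3/G4 P5 similar
  -> R6 @ bar 7 tick 3 v(0, 2): closes on M3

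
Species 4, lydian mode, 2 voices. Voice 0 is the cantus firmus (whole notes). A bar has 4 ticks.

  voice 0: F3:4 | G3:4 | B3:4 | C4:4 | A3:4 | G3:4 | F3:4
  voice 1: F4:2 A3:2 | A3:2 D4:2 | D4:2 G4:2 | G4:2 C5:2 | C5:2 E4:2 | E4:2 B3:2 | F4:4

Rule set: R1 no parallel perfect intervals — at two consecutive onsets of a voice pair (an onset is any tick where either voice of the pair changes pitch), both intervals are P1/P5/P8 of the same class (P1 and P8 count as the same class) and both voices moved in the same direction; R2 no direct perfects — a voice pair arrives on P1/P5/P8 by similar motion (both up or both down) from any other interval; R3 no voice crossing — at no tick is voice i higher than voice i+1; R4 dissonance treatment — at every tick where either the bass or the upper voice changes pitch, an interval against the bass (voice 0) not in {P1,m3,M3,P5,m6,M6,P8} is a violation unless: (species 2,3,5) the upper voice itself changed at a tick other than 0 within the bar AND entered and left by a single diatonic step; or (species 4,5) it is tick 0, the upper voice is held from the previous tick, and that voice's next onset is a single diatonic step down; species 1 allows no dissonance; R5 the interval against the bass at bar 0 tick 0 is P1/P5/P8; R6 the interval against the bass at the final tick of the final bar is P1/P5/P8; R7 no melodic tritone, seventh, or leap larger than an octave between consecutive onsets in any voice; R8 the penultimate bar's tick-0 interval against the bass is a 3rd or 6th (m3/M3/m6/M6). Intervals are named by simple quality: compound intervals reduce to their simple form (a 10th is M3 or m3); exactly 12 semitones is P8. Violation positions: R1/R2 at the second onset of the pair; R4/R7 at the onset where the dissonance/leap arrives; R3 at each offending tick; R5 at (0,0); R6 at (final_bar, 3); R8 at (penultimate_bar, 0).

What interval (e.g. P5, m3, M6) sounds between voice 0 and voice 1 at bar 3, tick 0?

P5

voice 0=C4 voice 1=G4 -> P5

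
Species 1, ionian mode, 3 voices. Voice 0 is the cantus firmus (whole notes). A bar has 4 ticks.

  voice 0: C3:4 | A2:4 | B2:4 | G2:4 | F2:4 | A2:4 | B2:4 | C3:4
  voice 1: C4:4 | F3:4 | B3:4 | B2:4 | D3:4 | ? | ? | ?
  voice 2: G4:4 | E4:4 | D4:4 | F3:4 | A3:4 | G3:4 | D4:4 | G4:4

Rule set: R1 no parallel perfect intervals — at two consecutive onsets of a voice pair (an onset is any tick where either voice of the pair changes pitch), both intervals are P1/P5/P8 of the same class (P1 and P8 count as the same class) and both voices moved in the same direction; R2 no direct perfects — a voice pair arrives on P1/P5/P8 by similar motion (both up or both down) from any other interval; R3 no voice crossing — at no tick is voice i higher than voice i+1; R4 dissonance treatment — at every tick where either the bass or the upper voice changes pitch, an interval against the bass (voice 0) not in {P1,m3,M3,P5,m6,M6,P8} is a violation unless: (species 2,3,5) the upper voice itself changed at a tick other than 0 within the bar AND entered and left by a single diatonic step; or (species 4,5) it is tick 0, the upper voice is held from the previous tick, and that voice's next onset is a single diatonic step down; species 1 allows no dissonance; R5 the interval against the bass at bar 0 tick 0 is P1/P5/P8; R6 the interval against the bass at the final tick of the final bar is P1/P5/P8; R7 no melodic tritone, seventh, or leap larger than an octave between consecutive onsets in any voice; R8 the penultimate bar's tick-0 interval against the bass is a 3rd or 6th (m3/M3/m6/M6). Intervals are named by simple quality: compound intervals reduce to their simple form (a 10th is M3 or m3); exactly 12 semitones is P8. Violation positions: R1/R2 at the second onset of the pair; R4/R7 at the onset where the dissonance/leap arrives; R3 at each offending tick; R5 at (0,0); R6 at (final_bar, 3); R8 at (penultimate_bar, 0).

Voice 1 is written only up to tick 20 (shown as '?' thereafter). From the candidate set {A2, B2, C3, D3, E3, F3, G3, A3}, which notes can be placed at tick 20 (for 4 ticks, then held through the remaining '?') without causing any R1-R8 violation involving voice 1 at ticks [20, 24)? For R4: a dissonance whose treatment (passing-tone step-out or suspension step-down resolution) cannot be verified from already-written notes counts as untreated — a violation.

A2: legal
B2: violates R4
C3: violates R1
D3: violates R4
E3: violates R2
F3: legal
G3: violates R4
A3: violates R2,R3

{A2, F3}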